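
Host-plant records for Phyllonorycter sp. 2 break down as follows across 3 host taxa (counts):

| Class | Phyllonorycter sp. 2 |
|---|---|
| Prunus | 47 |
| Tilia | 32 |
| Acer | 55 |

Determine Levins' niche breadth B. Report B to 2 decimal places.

2.87

Proportions for Phyllonorycter sp. 2 (n=134): 47/134=0.3507, 32/134=0.2388, 55/134=0.4104
Σpᵢ² = 0.3507² + 0.2388² + 0.4104² = 0.122990 + 0.057025 + 0.168428 = 0.348443
B = 1 / 0.348443 = 2.8699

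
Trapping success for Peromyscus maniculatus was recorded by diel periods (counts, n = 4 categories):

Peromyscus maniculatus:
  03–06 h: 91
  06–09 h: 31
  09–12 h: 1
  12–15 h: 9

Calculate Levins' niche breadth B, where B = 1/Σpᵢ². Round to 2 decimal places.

Proportions for Peromyscus maniculatus (n=132): 91/132=0.6894, 31/132=0.2348, 1/132=0.0076, 9/132=0.0682
Σpᵢ² = 0.6894² + 0.2348² + 0.0076² + 0.0682² = 0.475272 + 0.055131 + 0.000058 + 0.004651 = 0.535112
B = 1 / 0.535112 = 1.8688

1.87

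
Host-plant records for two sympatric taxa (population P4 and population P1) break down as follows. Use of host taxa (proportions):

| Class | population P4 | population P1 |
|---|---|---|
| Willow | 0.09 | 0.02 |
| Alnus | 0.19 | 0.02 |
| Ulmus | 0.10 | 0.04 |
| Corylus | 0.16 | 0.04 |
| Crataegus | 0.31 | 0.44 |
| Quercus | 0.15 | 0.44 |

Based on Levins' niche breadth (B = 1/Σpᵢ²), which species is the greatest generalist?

population P4

Σp_P4ᵢ² = 0.09² + 0.19² + 0.10² + 0.16² + 0.31² + 0.15² = 0.0081 + 0.0361 + 0.0100 + 0.0256 + 0.0961 + 0.0225 = 0.1984
B_P4 = 1 / 0.1984 = 5.0403
Σp_P1ᵢ² = 0.02² + 0.02² + 0.04² + 0.04² + 0.44² + 0.44² = 0.0004 + 0.0004 + 0.0016 + 0.0016 + 0.1936 + 0.1936 = 0.3912
B_P1 = 1 / 0.3912 = 2.5562
Highest B → broadest niche (most generalist): population P4 (B = 5.04).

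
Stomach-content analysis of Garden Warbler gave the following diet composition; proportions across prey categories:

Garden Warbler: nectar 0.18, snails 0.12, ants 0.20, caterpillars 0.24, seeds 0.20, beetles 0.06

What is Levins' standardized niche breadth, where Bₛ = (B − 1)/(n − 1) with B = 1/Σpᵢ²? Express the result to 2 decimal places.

0.86

Σpᵢ² = 0.18² + 0.12² + 0.20² + 0.24² + 0.20² + 0.06² = 0.0324 + 0.0144 + 0.0400 + 0.0576 + 0.0400 + 0.0036 = 0.1880
B = 1 / 0.1880 = 5.3191
Bₛ = (B − 1)/(n − 1) = (5.3191 − 1)/(6 − 1) = 4.3191/5 = 0.8638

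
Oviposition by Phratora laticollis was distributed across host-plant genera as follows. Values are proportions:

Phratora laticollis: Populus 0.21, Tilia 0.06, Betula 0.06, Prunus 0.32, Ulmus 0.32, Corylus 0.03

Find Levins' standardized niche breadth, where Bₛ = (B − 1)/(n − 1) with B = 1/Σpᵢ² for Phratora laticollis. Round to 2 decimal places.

Σpᵢ² = 0.21² + 0.06² + 0.06² + 0.32² + 0.32² + 0.03² = 0.0441 + 0.0036 + 0.0036 + 0.1024 + 0.1024 + 0.0009 = 0.2570
B = 1 / 0.2570 = 3.8911
Bₛ = (B − 1)/(n − 1) = (3.8911 − 1)/(6 − 1) = 2.8911/5 = 0.5782

0.58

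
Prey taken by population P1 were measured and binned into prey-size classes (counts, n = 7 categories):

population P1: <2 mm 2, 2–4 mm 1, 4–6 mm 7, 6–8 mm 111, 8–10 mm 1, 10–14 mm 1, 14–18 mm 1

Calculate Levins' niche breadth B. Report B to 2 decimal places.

Proportions for population P1 (n=124): 2/124=0.0161, 1/124=0.0081, 7/124=0.0565, 111/124=0.8952, 1/124=0.0081, 1/124=0.0081, 1/124=0.0081
Σpᵢ² = 0.0161² + 0.0081² + 0.0565² + 0.8952² + 0.0081² + 0.0081² + 0.0081² = 0.000259 + 0.000066 + 0.003192 + 0.801383 + 0.000066 + 0.000066 + 0.000066 = 0.805098
B = 1 / 0.805098 = 1.2421

1.24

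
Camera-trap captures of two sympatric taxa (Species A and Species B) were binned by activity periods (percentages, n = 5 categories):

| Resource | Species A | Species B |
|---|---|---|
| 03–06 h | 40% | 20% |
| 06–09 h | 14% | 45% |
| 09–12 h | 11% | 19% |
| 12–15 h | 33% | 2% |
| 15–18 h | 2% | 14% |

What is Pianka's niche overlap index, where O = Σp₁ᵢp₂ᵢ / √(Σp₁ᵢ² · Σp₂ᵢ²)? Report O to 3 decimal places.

Convert percentages to proportions (divide by 100).
Σ p₁ᵢp₂ᵢ = 0.0800 + 0.0630 + 0.0209 + 0.0066 + 0.0028 = 0.1733
Σp_1ᵢ² = 0.40² + 0.14² + 0.11² + 0.33² + 0.02² = 0.1600 + 0.0196 + 0.0121 + 0.1089 + 0.0004 = 0.3010
Σp_2ᵢ² = 0.20² + 0.45² + 0.19² + 0.02² + 0.14² = 0.0400 + 0.2025 + 0.0361 + 0.0004 + 0.0196 = 0.2986
O = 0.1733 / √(0.3010 × 0.2986) = 0.1733 / 0.299798 = 0.57806

0.578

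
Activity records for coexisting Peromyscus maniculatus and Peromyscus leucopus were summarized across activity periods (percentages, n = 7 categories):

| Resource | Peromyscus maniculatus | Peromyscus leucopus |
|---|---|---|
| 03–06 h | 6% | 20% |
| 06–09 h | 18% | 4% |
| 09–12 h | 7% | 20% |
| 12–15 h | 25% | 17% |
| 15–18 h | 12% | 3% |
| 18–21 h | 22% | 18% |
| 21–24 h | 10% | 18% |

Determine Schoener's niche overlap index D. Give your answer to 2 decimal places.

Convert percentages to proportions (divide by 100).
Σ|p₁ᵢ − p₂ᵢ| = 0.14 + 0.14 + 0.13 + 0.08 + 0.09 + 0.04 + 0.08 = 0.70
D = 1 − ½ × 0.70 = 1 − 0.350 = 0.6500

0.65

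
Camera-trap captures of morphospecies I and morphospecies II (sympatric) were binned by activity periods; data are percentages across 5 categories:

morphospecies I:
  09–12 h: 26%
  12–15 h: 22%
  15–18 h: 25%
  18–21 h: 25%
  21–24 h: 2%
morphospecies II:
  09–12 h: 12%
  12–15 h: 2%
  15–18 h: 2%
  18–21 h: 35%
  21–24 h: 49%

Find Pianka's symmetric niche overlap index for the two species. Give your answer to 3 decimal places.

Convert percentages to proportions (divide by 100).
Σ p₁ᵢp₂ᵢ = 0.0312 + 0.0044 + 0.0050 + 0.0875 + 0.0098 = 0.1379
Σp_1ᵢ² = 0.26² + 0.22² + 0.25² + 0.25² + 0.02² = 0.0676 + 0.0484 + 0.0625 + 0.0625 + 0.0004 = 0.2414
Σp_2ᵢ² = 0.12² + 0.02² + 0.02² + 0.35² + 0.49² = 0.0144 + 0.0004 + 0.0004 + 0.1225 + 0.2401 = 0.3778
O = 0.1379 / √(0.2414 × 0.3778) = 0.1379 / 0.301995 = 0.45663

0.457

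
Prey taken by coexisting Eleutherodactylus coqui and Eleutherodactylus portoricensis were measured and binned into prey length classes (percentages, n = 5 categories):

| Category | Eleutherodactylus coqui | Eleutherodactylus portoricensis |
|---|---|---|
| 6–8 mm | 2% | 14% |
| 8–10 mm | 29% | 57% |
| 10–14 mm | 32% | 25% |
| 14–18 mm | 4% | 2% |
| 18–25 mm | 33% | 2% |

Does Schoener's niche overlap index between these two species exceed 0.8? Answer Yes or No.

No

Convert percentages to proportions (divide by 100).
Σ|p₁ᵢ − p₂ᵢ| = 0.12 + 0.28 + 0.07 + 0.02 + 0.31 = 0.80
D = 1 − ½ × 0.80 = 1 − 0.400 = 0.6000
D = 0.6000 < 0.8 → No.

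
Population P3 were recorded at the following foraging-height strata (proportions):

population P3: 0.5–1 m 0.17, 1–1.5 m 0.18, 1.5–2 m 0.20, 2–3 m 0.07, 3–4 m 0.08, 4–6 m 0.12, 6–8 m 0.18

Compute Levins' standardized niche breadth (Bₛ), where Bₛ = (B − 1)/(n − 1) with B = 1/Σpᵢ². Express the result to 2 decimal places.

0.88

Σpᵢ² = 0.17² + 0.18² + 0.20² + 0.07² + 0.08² + 0.12² + 0.18² = 0.0289 + 0.0324 + 0.0400 + 0.0049 + 0.0064 + 0.0144 + 0.0324 = 0.1594
B = 1 / 0.1594 = 6.2735
Bₛ = (B − 1)/(n − 1) = (6.2735 − 1)/(7 − 1) = 5.2735/6 = 0.8789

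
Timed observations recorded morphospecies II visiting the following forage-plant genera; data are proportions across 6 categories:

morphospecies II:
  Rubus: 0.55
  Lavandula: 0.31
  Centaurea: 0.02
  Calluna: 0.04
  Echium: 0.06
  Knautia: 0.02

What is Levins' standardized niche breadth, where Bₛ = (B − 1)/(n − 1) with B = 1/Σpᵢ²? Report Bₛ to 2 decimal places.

0.29

Σpᵢ² = 0.55² + 0.31² + 0.02² + 0.04² + 0.06² + 0.02² = 0.3025 + 0.0961 + 0.0004 + 0.0016 + 0.0036 + 0.0004 = 0.4046
B = 1 / 0.4046 = 2.4716
Bₛ = (B − 1)/(n − 1) = (2.4716 − 1)/(6 − 1) = 1.4716/5 = 0.2943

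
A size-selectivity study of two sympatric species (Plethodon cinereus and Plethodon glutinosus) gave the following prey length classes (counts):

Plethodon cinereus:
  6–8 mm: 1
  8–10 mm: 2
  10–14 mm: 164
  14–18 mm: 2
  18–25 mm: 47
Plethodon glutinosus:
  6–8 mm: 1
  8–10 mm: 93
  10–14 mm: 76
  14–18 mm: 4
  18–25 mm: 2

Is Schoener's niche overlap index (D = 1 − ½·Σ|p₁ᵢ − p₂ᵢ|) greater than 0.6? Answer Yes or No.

No

Proportions for Plethodon cinereus (n=216): 1/216=0.0046, 2/216=0.0093, 164/216=0.7593, 2/216=0.0093, 47/216=0.2176
Proportions for Plethodon glutinosus (n=176): 1/176=0.0057, 93/176=0.5284, 76/176=0.4318, 4/176=0.0227, 2/176=0.0114
Σ|p₁ᵢ − p₂ᵢ| = 0.0011 + 0.5191 + 0.3275 + 0.0134 + 0.2062 = 1.0673
D = 1 − ½ × 1.0673 = 1 − 0.53365 = 0.46635
D = 0.46635 < 0.6 → No.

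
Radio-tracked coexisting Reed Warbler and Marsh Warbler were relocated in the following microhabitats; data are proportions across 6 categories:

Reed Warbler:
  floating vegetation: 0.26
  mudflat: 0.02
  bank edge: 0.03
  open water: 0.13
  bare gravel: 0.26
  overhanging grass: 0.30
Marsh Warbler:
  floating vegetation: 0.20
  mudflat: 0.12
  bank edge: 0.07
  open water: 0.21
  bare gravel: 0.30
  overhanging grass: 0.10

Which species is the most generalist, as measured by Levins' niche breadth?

Marsh Warbler

Σp_Reedᵢ² = 0.26² + 0.02² + 0.03² + 0.13² + 0.26² + 0.30² = 0.0676 + 0.0004 + 0.0009 + 0.0169 + 0.0676 + 0.0900 = 0.2434
B_Reed = 1 / 0.2434 = 4.1085
Σp_Marsᵢ² = 0.20² + 0.12² + 0.07² + 0.21² + 0.30² + 0.10² = 0.0400 + 0.0144 + 0.0049 + 0.0441 + 0.0900 + 0.0100 = 0.2034
B_Mars = 1 / 0.2034 = 4.9164
Highest B → broadest niche (most generalist): Marsh Warbler (B = 4.92).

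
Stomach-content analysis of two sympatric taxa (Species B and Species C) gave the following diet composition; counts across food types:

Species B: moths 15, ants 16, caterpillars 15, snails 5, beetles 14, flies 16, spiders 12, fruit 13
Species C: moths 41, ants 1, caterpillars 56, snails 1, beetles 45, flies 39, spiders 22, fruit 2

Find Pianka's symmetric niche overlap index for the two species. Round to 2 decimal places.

0.83

Proportions for Species B (n=106): 15/106=0.1415, 16/106=0.1509, 15/106=0.1415, 5/106=0.0472, 14/106=0.1321, 16/106=0.1509, 12/106=0.1132, 13/106=0.1226
Proportions for Species C (n=207): 41/207=0.1981, 1/207=0.0048, 56/207=0.2705, 1/207=0.0048, 45/207=0.2174, 39/207=0.1884, 22/207=0.1063, 2/207=0.0097
Σ p₁ᵢp₂ᵢ = 0.028031 + 0.000724 + 0.038276 + 0.000227 + 0.028719 + 0.028430 + 0.012033 + 0.001189 = 0.137629
Σp_1ᵢ² = 0.1415² + 0.1509² + 0.1415² + 0.0472² + 0.1321² + 0.1509² + 0.1132² + 0.1226² = 0.020022 + 0.022771 + 0.020022 + 0.002228 + 0.017450 + 0.022771 + 0.012814 + 0.015031 = 0.133109
Σp_2ᵢ² = 0.1981² + 0.0048² + 0.2705² + 0.0048² + 0.2174² + 0.1884² + 0.1063² + 0.0097² = 0.039244 + 0.000023 + 0.073170 + 0.000023 + 0.047263 + 0.035495 + 0.011300 + 0.000094 = 0.206612
O = 0.137629 / √(0.133109 × 0.206612) = 0.137629 / 0.1658370 = 0.8299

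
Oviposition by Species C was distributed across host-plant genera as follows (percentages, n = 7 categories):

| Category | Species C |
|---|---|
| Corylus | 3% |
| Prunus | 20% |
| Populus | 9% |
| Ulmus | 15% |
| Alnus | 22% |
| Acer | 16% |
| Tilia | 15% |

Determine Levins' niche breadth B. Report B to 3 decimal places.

5.952

Convert percentages to proportions (divide by 100).
Σpᵢ² = 0.03² + 0.20² + 0.09² + 0.15² + 0.22² + 0.16² + 0.15² = 0.0009 + 0.0400 + 0.0081 + 0.0225 + 0.0484 + 0.0256 + 0.0225 = 0.1680
B = 1 / 0.1680 = 5.95238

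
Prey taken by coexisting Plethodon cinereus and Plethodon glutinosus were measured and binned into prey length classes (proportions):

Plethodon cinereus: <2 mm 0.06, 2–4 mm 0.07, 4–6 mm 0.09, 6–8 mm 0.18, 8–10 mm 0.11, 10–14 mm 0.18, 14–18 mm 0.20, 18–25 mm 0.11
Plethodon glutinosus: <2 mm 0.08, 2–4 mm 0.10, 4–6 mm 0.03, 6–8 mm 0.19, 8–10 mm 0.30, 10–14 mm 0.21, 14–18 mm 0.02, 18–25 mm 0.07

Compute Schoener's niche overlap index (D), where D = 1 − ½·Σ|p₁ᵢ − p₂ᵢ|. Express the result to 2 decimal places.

0.72

Σ|p₁ᵢ − p₂ᵢ| = 0.02 + 0.03 + 0.06 + 0.01 + 0.19 + 0.03 + 0.18 + 0.04 = 0.56
D = 1 − ½ × 0.56 = 1 − 0.280 = 0.7200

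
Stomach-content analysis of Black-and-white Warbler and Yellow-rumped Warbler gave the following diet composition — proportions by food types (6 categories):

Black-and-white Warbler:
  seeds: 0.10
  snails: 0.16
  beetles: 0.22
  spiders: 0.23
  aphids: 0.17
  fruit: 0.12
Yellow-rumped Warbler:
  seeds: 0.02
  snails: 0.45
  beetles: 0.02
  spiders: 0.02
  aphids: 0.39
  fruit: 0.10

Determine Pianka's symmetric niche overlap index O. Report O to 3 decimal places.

0.628

Σ p₁ᵢp₂ᵢ = 0.0020 + 0.0720 + 0.0044 + 0.0046 + 0.0663 + 0.0120 = 0.1613
Σp_1ᵢ² = 0.10² + 0.16² + 0.22² + 0.23² + 0.17² + 0.12² = 0.0100 + 0.0256 + 0.0484 + 0.0529 + 0.0289 + 0.0144 = 0.1802
Σp_2ᵢ² = 0.02² + 0.45² + 0.02² + 0.02² + 0.39² + 0.10² = 0.0004 + 0.2025 + 0.0004 + 0.0004 + 0.1521 + 0.0100 = 0.3658
O = 0.1613 / √(0.1802 × 0.3658) = 0.1613 / 0.256743 = 0.62825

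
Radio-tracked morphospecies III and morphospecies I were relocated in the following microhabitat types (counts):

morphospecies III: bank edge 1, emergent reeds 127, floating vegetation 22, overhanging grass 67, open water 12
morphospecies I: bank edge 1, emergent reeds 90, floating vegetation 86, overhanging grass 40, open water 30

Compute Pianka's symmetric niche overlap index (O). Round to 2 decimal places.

Proportions for morphospecies III (n=229): 1/229=0.0044, 127/229=0.5546, 22/229=0.0961, 67/229=0.2926, 12/229=0.0524
Proportions for morphospecies I (n=247): 1/247=0.0040, 90/247=0.3644, 86/247=0.3482, 40/247=0.1619, 30/247=0.1215
Σ p₁ᵢp₂ᵢ = 0.000018 + 0.202096 + 0.033462 + 0.047372 + 0.006367 = 0.289315
Σp_1ᵢ² = 0.0044² + 0.5546² + 0.0961² + 0.2926² + 0.0524² = 0.000019 + 0.307581 + 0.009235 + 0.085615 + 0.002746 = 0.405196
Σp_2ᵢ² = 0.0040² + 0.3644² + 0.3482² + 0.1619² + 0.1215² = 0.000016 + 0.132787 + 0.121243 + 0.026212 + 0.014762 = 0.295020
O = 0.289315 / √(0.405196 × 0.295020) = 0.289315 / 0.3457469 = 0.8368

0.84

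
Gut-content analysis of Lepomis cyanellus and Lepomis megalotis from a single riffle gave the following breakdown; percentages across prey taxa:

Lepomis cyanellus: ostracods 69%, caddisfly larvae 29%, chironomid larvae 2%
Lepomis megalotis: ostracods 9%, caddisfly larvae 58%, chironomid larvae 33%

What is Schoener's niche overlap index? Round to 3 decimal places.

Convert percentages to proportions (divide by 100).
Σ|p₁ᵢ − p₂ᵢ| = 0.60 + 0.29 + 0.31 = 1.20
D = 1 − ½ × 1.20 = 1 − 0.600 = 0.40000

0.400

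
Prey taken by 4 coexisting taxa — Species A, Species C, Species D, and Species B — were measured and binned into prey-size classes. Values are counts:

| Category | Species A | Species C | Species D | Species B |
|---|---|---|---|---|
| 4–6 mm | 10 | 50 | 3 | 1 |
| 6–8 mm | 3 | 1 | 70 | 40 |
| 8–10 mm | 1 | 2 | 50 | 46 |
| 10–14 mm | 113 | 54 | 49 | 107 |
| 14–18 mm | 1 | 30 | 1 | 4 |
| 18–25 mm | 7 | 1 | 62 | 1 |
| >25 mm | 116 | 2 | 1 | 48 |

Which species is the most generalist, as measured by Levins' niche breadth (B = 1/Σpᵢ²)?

Species D

Proportions for Species A (n=251): 10/251=0.0398, 3/251=0.0120, 1/251=0.0040, 113/251=0.4502, 1/251=0.0040, 7/251=0.0279, 116/251=0.4622
Proportions for Species C (n=140): 50/140=0.3571, 1/140=0.0071, 2/140=0.0143, 54/140=0.3857, 30/140=0.2143, 1/140=0.0071, 2/140=0.0143
Proportions for Species D (n=236): 3/236=0.0127, 70/236=0.2966, 50/236=0.2119, 49/236=0.2076, 1/236=0.0042, 62/236=0.2627, 1/236=0.0042
Proportions for Species B (n=247): 1/247=0.0040, 40/247=0.1619, 46/247=0.1862, 107/247=0.4332, 4/247=0.0162, 1/247=0.0040, 48/247=0.1943
Σp_Aᵢ² = 0.0398² + 0.0120² + 0.0040² + 0.4502² + 0.0040² + 0.0279² + 0.4622² = 0.001584 + 0.000144 + 0.000016 + 0.202680 + 0.000016 + 0.000778 + 0.213629 = 0.418847
B_A = 1 / 0.418847 = 2.3875
Σp_Cᵢ² = 0.3571² + 0.0071² + 0.0143² + 0.3857² + 0.2143² + 0.0071² + 0.0143² = 0.127520 + 0.000050 + 0.000204 + 0.148764 + 0.045924 + 0.000050 + 0.000204 = 0.322716
B_C = 1 / 0.322716 = 3.0987
Σp_Dᵢ² = 0.0127² + 0.2966² + 0.2119² + 0.2076² + 0.0042² + 0.2627² + 0.0042² = 0.000161 + 0.087972 + 0.044902 + 0.043098 + 0.000018 + 0.069011 + 0.000018 = 0.245180
B_D = 1 / 0.245180 = 4.0786
Σp_Bᵢ² = 0.0040² + 0.1619² + 0.1862² + 0.4332² + 0.0162² + 0.0040² + 0.1943² = 0.000016 + 0.026212 + 0.034670 + 0.187662 + 0.000262 + 0.000016 + 0.037752 = 0.286590
B_B = 1 / 0.286590 = 3.4893
Highest B → broadest niche (most generalist): Species D (B = 4.08).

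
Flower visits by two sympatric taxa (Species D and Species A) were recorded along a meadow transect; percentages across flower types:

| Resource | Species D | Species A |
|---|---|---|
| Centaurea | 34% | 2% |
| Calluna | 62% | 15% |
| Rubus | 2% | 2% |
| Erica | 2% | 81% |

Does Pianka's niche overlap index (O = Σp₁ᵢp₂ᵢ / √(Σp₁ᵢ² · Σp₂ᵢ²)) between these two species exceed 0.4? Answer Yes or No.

Convert percentages to proportions (divide by 100).
Σ p₁ᵢp₂ᵢ = 0.0068 + 0.0930 + 0.0004 + 0.0162 = 0.1164
Σp_1ᵢ² = 0.34² + 0.62² + 0.02² + 0.02² = 0.1156 + 0.3844 + 0.0004 + 0.0004 = 0.5008
Σp_2ᵢ² = 0.02² + 0.15² + 0.02² + 0.81² = 0.0004 + 0.0225 + 0.0004 + 0.6561 = 0.6794
O = 0.1164 / √(0.5008 × 0.6794) = 0.1164 / 0.58330 = 0.1996
O = 0.1996 < 0.4 → No.

No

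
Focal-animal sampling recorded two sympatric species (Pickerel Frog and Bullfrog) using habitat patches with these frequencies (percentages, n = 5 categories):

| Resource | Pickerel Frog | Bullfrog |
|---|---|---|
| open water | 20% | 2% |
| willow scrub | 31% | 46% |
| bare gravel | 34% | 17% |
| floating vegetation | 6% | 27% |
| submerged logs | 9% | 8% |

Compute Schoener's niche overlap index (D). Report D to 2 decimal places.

0.64

Convert percentages to proportions (divide by 100).
Σ|p₁ᵢ − p₂ᵢ| = 0.18 + 0.15 + 0.17 + 0.21 + 0.01 = 0.72
D = 1 − ½ × 0.72 = 1 − 0.360 = 0.6400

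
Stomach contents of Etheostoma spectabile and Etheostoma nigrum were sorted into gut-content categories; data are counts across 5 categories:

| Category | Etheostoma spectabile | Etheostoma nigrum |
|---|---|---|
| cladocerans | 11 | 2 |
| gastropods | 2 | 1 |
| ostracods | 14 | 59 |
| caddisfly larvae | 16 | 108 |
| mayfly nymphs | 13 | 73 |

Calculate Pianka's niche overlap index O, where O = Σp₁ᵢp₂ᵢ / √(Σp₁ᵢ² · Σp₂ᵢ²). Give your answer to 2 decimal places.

0.90

Proportions for Etheostoma spectabile (n=56): 11/56=0.1964, 2/56=0.0357, 14/56=0.2500, 16/56=0.2857, 13/56=0.2321
Proportions for Etheostoma nigrum (n=243): 2/243=0.0082, 1/243=0.0041, 59/243=0.2428, 108/243=0.4444, 73/243=0.3004
Σ p₁ᵢp₂ᵢ = 0.001610 + 0.000146 + 0.060700 + 0.126965 + 0.069723 = 0.259144
Σp_1ᵢ² = 0.1964² + 0.0357² + 0.2500² + 0.2857² + 0.2321² = 0.038573 + 0.001274 + 0.062500 + 0.081624 + 0.053870 = 0.237841
Σp_2ᵢ² = 0.0082² + 0.0041² + 0.2428² + 0.4444² + 0.3004² = 0.000067 + 0.000017 + 0.058952 + 0.197491 + 0.090240 = 0.346767
O = 0.259144 / √(0.237841 × 0.346767) = 0.259144 / 0.2871853 = 0.9024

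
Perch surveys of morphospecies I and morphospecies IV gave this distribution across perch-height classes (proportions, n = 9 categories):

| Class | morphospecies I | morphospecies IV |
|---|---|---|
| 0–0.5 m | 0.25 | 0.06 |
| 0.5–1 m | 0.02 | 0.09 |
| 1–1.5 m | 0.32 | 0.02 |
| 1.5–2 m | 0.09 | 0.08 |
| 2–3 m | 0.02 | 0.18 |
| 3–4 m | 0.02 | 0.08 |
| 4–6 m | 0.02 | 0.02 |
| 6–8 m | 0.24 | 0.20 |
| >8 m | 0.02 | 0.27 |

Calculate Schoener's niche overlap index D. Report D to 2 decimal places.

0.46

Σ|p₁ᵢ − p₂ᵢ| = 0.19 + 0.07 + 0.30 + 0.01 + 0.16 + 0.06 + 0.00 + 0.04 + 0.25 = 1.08
D = 1 − ½ × 1.08 = 1 − 0.540 = 0.4600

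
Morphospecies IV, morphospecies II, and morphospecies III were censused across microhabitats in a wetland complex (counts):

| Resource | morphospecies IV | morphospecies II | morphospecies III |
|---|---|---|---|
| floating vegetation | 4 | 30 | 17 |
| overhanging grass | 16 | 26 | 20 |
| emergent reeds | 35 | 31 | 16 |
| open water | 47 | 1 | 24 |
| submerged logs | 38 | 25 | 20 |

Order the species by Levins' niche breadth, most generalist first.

morphospecies III > morphospecies II > morphospecies IV

Proportions for morphospecies IV (n=140): 4/140=0.0286, 16/140=0.1143, 35/140=0.2500, 47/140=0.3357, 38/140=0.2714
Proportions for morphospecies II (n=113): 30/113=0.2655, 26/113=0.2301, 31/113=0.2743, 1/113=0.0088, 25/113=0.2212
Proportions for morphospecies III (n=97): 17/97=0.1753, 20/97=0.2062, 16/97=0.1649, 24/97=0.2474, 20/97=0.2062
Σp_IVᵢ² = 0.0286² + 0.1143² + 0.2500² + 0.3357² + 0.2714² = 0.000818 + 0.013064 + 0.062500 + 0.112694 + 0.073658 = 0.262734
B_IV = 1 / 0.262734 = 3.8061
Σp_IIᵢ² = 0.2655² + 0.2301² + 0.2743² + 0.0088² + 0.2212² = 0.070490 + 0.052946 + 0.075240 + 0.000077 + 0.048929 = 0.247682
B_II = 1 / 0.247682 = 4.0374
Σp_IIIᵢ² = 0.1753² + 0.2062² + 0.1649² + 0.2474² + 0.2062² = 0.030730 + 0.042518 + 0.027192 + 0.061207 + 0.042518 = 0.204165
B_III = 1 / 0.204165 = 4.8980
Ranking by B (broadest → narrowest): morphospecies III (4.90) > morphospecies II (4.04) > morphospecies IV (3.81)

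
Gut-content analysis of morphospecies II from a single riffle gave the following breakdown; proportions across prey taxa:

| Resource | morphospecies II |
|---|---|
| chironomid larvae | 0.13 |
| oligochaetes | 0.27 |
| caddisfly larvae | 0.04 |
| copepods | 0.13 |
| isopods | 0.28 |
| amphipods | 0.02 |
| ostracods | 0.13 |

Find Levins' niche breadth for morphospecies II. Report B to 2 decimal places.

Σpᵢ² = 0.13² + 0.27² + 0.04² + 0.13² + 0.28² + 0.02² + 0.13² = 0.0169 + 0.0729 + 0.0016 + 0.0169 + 0.0784 + 0.0004 + 0.0169 = 0.2040
B = 1 / 0.2040 = 4.9020

4.90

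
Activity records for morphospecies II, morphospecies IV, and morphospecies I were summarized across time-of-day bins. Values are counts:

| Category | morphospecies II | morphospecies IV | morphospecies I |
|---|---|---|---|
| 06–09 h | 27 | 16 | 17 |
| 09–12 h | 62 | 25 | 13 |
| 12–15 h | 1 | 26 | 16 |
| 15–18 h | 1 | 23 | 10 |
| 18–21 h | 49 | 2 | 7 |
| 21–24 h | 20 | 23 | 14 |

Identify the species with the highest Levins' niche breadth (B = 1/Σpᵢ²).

Proportions for morphospecies II (n=160): 27/160=0.1688, 62/160=0.3875, 1/160=0.0063, 1/160=0.0063, 49/160=0.3063, 20/160=0.1250
Proportions for morphospecies IV (n=115): 16/115=0.1391, 25/115=0.2174, 26/115=0.2261, 23/115=0.2000, 2/115=0.0174, 23/115=0.2000
Proportions for morphospecies I (n=77): 17/77=0.2208, 13/77=0.1688, 16/77=0.2078, 10/77=0.1299, 7/77=0.0909, 14/77=0.1818
Σp_IIᵢ² = 0.1688² + 0.3875² + 0.0063² + 0.0063² + 0.3063² + 0.1250² = 0.028493 + 0.150156 + 0.000040 + 0.000040 + 0.093820 + 0.015625 = 0.288174
B_II = 1 / 0.288174 = 3.4701
Σp_IVᵢ² = 0.1391² + 0.2174² + 0.2261² + 0.2000² + 0.0174² + 0.2000² = 0.019349 + 0.047263 + 0.051121 + 0.040000 + 0.000303 + 0.040000 = 0.198036
B_IV = 1 / 0.198036 = 5.0496
Σp_Iᵢ² = 0.2208² + 0.1688² + 0.2078² + 0.1299² + 0.0909² + 0.1818² = 0.048753 + 0.028493 + 0.043181 + 0.016874 + 0.008263 + 0.033051 = 0.178615
B_I = 1 / 0.178615 = 5.5986
Highest B → broadest niche (most generalist): morphospecies I (B = 5.60).

morphospecies I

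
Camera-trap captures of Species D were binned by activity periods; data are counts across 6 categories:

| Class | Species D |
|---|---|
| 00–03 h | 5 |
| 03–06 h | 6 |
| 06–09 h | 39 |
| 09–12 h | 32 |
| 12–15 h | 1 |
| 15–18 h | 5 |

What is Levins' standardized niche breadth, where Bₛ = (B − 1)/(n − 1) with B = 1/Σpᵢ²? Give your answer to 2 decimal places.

0.39

Proportions for Species D (n=88): 5/88=0.0568, 6/88=0.0682, 39/88=0.4432, 32/88=0.3636, 1/88=0.0114, 5/88=0.0568
Σpᵢ² = 0.0568² + 0.0682² + 0.4432² + 0.3636² + 0.0114² + 0.0568² = 0.003226 + 0.004651 + 0.196426 + 0.132205 + 0.000130 + 0.003226 = 0.339864
B = 1 / 0.339864 = 2.9424
Bₛ = (B − 1)/(n − 1) = (2.9424 − 1)/(6 − 1) = 1.9424/5 = 0.3885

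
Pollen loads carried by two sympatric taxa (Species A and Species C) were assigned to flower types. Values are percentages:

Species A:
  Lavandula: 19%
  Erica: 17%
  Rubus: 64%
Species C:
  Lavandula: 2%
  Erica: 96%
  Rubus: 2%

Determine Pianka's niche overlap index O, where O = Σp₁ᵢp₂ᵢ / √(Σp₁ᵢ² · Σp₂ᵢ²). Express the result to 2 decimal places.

0.27

Convert percentages to proportions (divide by 100).
Σ p₁ᵢp₂ᵢ = 0.0038 + 0.1632 + 0.0128 = 0.1798
Σp_1ᵢ² = 0.19² + 0.17² + 0.64² = 0.0361 + 0.0289 + 0.4096 = 0.4746
Σp_2ᵢ² = 0.02² + 0.96² + 0.02² = 0.0004 + 0.9216 + 0.0004 = 0.9224
O = 0.1798 / √(0.4746 × 0.9224) = 0.1798 / 0.66164 = 0.2717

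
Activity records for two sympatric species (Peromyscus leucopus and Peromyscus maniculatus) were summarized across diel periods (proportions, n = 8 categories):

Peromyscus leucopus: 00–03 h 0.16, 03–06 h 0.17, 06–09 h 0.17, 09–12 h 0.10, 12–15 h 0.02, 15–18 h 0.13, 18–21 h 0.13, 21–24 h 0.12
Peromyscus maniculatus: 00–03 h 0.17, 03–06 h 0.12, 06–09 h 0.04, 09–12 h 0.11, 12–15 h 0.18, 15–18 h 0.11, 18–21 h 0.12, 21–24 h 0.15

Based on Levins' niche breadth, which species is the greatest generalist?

Peromyscus maniculatus

Σp_leucᵢ² = 0.16² + 0.17² + 0.17² + 0.10² + 0.02² + 0.13² + 0.13² + 0.12² = 0.0256 + 0.0289 + 0.0289 + 0.0100 + 0.0004 + 0.0169 + 0.0169 + 0.0144 = 0.1420
B_leuc = 1 / 0.1420 = 7.0423
Σp_maniᵢ² = 0.17² + 0.12² + 0.04² + 0.11² + 0.18² + 0.11² + 0.12² + 0.15² = 0.0289 + 0.0144 + 0.0016 + 0.0121 + 0.0324 + 0.0121 + 0.0144 + 0.0225 = 0.1384
B_mani = 1 / 0.1384 = 7.2254
Highest B → broadest niche (most generalist): Peromyscus maniculatus (B = 7.23).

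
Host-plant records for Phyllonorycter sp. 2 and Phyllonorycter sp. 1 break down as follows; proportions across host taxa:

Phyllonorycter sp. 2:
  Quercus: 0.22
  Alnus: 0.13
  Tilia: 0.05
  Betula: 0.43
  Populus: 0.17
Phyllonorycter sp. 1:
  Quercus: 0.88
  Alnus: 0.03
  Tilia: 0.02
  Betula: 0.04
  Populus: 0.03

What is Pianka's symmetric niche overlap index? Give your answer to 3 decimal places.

Σ p₁ᵢp₂ᵢ = 0.1936 + 0.0039 + 0.0010 + 0.0172 + 0.0051 = 0.2208
Σp_1ᵢ² = 0.22² + 0.13² + 0.05² + 0.43² + 0.17² = 0.0484 + 0.0169 + 0.0025 + 0.1849 + 0.0289 = 0.2816
Σp_2ᵢ² = 0.88² + 0.03² + 0.02² + 0.04² + 0.03² = 0.7744 + 0.0009 + 0.0004 + 0.0016 + 0.0009 = 0.7782
O = 0.2208 / √(0.2816 × 0.7782) = 0.2208 / 0.468125 = 0.47167

0.472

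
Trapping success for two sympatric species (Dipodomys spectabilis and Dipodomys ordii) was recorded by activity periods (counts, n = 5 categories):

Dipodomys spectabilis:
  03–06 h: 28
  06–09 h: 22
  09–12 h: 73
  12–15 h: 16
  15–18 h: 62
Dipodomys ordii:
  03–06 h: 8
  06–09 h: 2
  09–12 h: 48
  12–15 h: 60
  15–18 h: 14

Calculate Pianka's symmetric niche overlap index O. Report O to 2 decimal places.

Proportions for Dipodomys spectabilis (n=201): 28/201=0.1393, 22/201=0.1095, 73/201=0.3632, 16/201=0.0796, 62/201=0.3085
Proportions for Dipodomys ordii (n=132): 8/132=0.0606, 2/132=0.0152, 48/132=0.3636, 60/132=0.4545, 14/132=0.1061
Σ p₁ᵢp₂ᵢ = 0.008442 + 0.001664 + 0.132060 + 0.036178 + 0.032732 = 0.211076
Σp_1ᵢ² = 0.1393² + 0.1095² + 0.3632² + 0.0796² + 0.3085² = 0.019404 + 0.011990 + 0.131914 + 0.006336 + 0.095172 = 0.264816
Σp_2ᵢ² = 0.0606² + 0.0152² + 0.3636² + 0.4545² + 0.1061² = 0.003672 + 0.000231 + 0.132205 + 0.206570 + 0.011257 = 0.353935
O = 0.211076 / √(0.264816 × 0.353935) = 0.211076 / 0.3061497 = 0.6895

0.69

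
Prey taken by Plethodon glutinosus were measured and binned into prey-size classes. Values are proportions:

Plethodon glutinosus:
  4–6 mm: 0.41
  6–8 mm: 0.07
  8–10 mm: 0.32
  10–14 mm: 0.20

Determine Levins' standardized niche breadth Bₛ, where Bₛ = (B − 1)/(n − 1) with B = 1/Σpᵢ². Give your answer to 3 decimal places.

0.724

Σpᵢ² = 0.41² + 0.07² + 0.32² + 0.20² = 0.1681 + 0.0049 + 0.1024 + 0.0400 = 0.3154
B = 1 / 0.3154 = 3.17058
Bₛ = (B − 1)/(n − 1) = (3.17058 − 1)/(4 − 1) = 2.17058/3 = 0.72353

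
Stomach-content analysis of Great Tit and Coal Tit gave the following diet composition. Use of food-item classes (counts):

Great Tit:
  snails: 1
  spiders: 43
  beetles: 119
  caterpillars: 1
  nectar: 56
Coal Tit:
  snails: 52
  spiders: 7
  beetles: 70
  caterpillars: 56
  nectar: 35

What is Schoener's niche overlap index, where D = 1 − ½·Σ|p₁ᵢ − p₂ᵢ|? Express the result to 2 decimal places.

0.52

Proportions for Great Tit (n=220): 1/220=0.0045, 43/220=0.1955, 119/220=0.5409, 1/220=0.0045, 56/220=0.2545
Proportions for Coal Tit (n=220): 52/220=0.2364, 7/220=0.0318, 70/220=0.3182, 56/220=0.2545, 35/220=0.1591
Σ|p₁ᵢ − p₂ᵢ| = 0.2319 + 0.1637 + 0.2227 + 0.2500 + 0.0954 = 0.9637
D = 1 − ½ × 0.9637 = 1 − 0.48185 = 0.51815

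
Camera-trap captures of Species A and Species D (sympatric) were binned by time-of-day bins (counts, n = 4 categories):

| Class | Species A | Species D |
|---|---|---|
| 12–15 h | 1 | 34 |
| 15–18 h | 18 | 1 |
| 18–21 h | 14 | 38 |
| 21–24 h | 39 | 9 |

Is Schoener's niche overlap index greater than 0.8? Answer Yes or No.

Proportions for Species A (n=72): 1/72=0.0139, 18/72=0.2500, 14/72=0.1944, 39/72=0.5417
Proportions for Species D (n=82): 34/82=0.4146, 1/82=0.0122, 38/82=0.4634, 9/82=0.1098
Σ|p₁ᵢ − p₂ᵢ| = 0.4007 + 0.2378 + 0.2690 + 0.4319 = 1.3394
D = 1 − ½ × 1.3394 = 1 − 0.66970 = 0.33030
D = 0.33030 < 0.8 → No.

No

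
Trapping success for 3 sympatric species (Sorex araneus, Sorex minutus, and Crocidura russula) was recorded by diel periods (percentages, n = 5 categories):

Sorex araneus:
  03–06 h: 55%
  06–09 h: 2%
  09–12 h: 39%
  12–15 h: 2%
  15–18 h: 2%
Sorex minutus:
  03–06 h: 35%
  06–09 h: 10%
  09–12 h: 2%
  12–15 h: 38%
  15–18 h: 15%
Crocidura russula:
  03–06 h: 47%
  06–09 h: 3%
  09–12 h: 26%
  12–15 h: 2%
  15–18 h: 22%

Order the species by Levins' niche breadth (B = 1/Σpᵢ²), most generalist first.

Sorex minutus > Crocidura russula > Sorex araneus

Convert percentages to proportions (divide by 100).
Σp_aranᵢ² = 0.55² + 0.02² + 0.39² + 0.02² + 0.02² = 0.3025 + 0.0004 + 0.1521 + 0.0004 + 0.0004 = 0.4558
B_aran = 1 / 0.4558 = 2.1939
Σp_minuᵢ² = 0.35² + 0.10² + 0.02² + 0.38² + 0.15² = 0.1225 + 0.0100 + 0.0004 + 0.1444 + 0.0225 = 0.2998
B_minu = 1 / 0.2998 = 3.3356
Σp_russᵢ² = 0.47² + 0.03² + 0.26² + 0.02² + 0.22² = 0.2209 + 0.0009 + 0.0676 + 0.0004 + 0.0484 = 0.3382
B_russ = 1 / 0.3382 = 2.9568
Ranking by B (broadest → narrowest): Sorex minutus (3.34) > Crocidura russula (2.96) > Sorex araneus (2.19)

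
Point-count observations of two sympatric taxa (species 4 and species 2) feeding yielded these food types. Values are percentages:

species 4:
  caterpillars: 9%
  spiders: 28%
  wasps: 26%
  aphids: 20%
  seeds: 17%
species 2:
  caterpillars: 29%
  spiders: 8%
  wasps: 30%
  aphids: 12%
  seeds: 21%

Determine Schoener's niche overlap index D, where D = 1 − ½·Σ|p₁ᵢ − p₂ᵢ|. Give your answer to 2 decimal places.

0.72

Convert percentages to proportions (divide by 100).
Σ|p₁ᵢ − p₂ᵢ| = 0.20 + 0.20 + 0.04 + 0.08 + 0.04 = 0.56
D = 1 − ½ × 0.56 = 1 − 0.280 = 0.7200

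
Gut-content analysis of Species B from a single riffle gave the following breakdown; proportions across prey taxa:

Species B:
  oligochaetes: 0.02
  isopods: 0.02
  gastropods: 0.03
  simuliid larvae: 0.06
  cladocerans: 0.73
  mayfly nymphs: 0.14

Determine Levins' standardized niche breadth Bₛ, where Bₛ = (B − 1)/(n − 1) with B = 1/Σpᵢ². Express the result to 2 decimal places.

0.16

Σpᵢ² = 0.02² + 0.02² + 0.03² + 0.06² + 0.73² + 0.14² = 0.0004 + 0.0004 + 0.0009 + 0.0036 + 0.5329 + 0.0196 = 0.5578
B = 1 / 0.5578 = 1.7928
Bₛ = (B − 1)/(n − 1) = (1.7928 − 1)/(6 − 1) = 0.7928/5 = 0.1586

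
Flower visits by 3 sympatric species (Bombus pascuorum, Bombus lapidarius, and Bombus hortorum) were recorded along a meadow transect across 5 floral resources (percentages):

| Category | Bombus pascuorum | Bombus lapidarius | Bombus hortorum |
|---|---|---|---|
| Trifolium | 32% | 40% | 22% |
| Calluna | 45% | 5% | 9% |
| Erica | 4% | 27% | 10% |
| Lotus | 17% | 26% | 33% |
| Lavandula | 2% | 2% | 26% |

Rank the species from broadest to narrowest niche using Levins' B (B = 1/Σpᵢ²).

Convert percentages to proportions (divide by 100).
Σp_pascᵢ² = 0.32² + 0.45² + 0.04² + 0.17² + 0.02² = 0.1024 + 0.2025 + 0.0016 + 0.0289 + 0.0004 = 0.3358
B_pasc = 1 / 0.3358 = 2.9780
Σp_lapiᵢ² = 0.40² + 0.05² + 0.27² + 0.26² + 0.02² = 0.1600 + 0.0025 + 0.0729 + 0.0676 + 0.0004 = 0.3034
B_lapi = 1 / 0.3034 = 3.2960
Σp_hortᵢ² = 0.22² + 0.09² + 0.10² + 0.33² + 0.26² = 0.0484 + 0.0081 + 0.0100 + 0.1089 + 0.0676 = 0.2430
B_hort = 1 / 0.2430 = 4.1152
Ranking by B (broadest → narrowest): Bombus hortorum (4.12) > Bombus lapidarius (3.30) > Bombus pascuorum (2.98)

Bombus hortorum > Bombus lapidarius > Bombus pascuorum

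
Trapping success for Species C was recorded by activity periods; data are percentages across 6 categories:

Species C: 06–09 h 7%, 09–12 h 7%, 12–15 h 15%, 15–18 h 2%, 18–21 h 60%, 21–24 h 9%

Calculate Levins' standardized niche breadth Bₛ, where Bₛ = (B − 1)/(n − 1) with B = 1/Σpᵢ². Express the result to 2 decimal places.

0.30

Convert percentages to proportions (divide by 100).
Σpᵢ² = 0.07² + 0.07² + 0.15² + 0.02² + 0.60² + 0.09² = 0.0049 + 0.0049 + 0.0225 + 0.0004 + 0.3600 + 0.0081 = 0.4008
B = 1 / 0.4008 = 2.4950
Bₛ = (B − 1)/(n − 1) = (2.4950 − 1)/(6 − 1) = 1.4950/5 = 0.2990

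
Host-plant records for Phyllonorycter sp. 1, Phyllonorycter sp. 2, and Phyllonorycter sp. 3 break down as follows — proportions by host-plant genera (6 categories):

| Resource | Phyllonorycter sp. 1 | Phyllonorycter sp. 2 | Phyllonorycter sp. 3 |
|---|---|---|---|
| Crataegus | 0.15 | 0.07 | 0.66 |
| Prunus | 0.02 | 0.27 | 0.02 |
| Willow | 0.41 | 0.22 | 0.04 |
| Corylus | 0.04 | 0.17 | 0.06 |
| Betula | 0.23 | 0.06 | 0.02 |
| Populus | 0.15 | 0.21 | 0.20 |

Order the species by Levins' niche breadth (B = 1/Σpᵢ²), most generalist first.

Phyllonorycter sp. 2 > Phyllonorycter sp. 1 > Phyllonorycter sp. 3

Σp_1ᵢ² = 0.15² + 0.02² + 0.41² + 0.04² + 0.23² + 0.15² = 0.0225 + 0.0004 + 0.1681 + 0.0016 + 0.0529 + 0.0225 = 0.2680
B_1 = 1 / 0.2680 = 3.7313
Σp_2ᵢ² = 0.07² + 0.27² + 0.22² + 0.17² + 0.06² + 0.21² = 0.0049 + 0.0729 + 0.0484 + 0.0289 + 0.0036 + 0.0441 = 0.2028
B_2 = 1 / 0.2028 = 4.9310
Σp_3ᵢ² = 0.66² + 0.02² + 0.04² + 0.06² + 0.02² + 0.20² = 0.4356 + 0.0004 + 0.0016 + 0.0036 + 0.0004 + 0.0400 = 0.4816
B_3 = 1 / 0.4816 = 2.0764
Ranking by B (broadest → narrowest): Phyllonorycter sp. 2 (4.93) > Phyllonorycter sp. 1 (3.73) > Phyllonorycter sp. 3 (2.08)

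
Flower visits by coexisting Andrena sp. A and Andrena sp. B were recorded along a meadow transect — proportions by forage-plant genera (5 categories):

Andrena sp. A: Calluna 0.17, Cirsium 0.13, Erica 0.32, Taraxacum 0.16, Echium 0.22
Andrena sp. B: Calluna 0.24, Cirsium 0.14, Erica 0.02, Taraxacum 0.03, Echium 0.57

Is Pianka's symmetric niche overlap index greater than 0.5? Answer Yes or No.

Σ p₁ᵢp₂ᵢ = 0.0408 + 0.0182 + 0.0064 + 0.0048 + 0.1254 = 0.1956
Σp_1ᵢ² = 0.17² + 0.13² + 0.32² + 0.16² + 0.22² = 0.0289 + 0.0169 + 0.1024 + 0.0256 + 0.0484 = 0.2222
Σp_2ᵢ² = 0.24² + 0.14² + 0.02² + 0.03² + 0.57² = 0.0576 + 0.0196 + 0.0004 + 0.0009 + 0.3249 = 0.4034
O = 0.1956 / √(0.2222 × 0.4034) = 0.1956 / 0.29939 = 0.6533
O = 0.6533 > 0.5 → Yes.

Yes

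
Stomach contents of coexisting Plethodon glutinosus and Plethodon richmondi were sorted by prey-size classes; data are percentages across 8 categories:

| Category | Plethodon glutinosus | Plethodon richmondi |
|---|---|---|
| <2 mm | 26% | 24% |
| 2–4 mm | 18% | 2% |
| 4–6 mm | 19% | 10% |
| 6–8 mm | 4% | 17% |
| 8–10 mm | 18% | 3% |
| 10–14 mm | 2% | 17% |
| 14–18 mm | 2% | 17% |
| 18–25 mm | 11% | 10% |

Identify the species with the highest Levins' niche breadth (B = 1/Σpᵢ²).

Convert percentages to proportions (divide by 100).
Σp_glutᵢ² = 0.26² + 0.18² + 0.19² + 0.04² + 0.18² + 0.02² + 0.02² + 0.11² = 0.0676 + 0.0324 + 0.0361 + 0.0016 + 0.0324 + 0.0004 + 0.0004 + 0.0121 = 0.1830
B_glut = 1 / 0.1830 = 5.4645
Σp_richᵢ² = 0.24² + 0.02² + 0.10² + 0.17² + 0.03² + 0.17² + 0.17² + 0.10² = 0.0576 + 0.0004 + 0.0100 + 0.0289 + 0.0009 + 0.0289 + 0.0289 + 0.0100 = 0.1656
B_rich = 1 / 0.1656 = 6.0386
Highest B → broadest niche (most generalist): Plethodon richmondi (B = 6.04).

Plethodon richmondi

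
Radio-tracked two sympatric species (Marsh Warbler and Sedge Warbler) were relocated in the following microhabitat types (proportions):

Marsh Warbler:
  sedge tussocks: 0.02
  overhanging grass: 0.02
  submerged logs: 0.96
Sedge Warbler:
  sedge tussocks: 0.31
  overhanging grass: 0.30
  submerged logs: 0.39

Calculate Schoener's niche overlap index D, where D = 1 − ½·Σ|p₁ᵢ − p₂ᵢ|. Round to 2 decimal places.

0.43

Σ|p₁ᵢ − p₂ᵢ| = 0.29 + 0.28 + 0.57 = 1.14
D = 1 − ½ × 1.14 = 1 − 0.570 = 0.4300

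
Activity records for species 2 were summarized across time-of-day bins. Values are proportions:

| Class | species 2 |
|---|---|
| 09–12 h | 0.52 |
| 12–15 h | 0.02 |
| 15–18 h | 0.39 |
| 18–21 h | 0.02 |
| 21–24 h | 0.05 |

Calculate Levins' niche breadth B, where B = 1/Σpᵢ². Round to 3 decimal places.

2.349

Σpᵢ² = 0.52² + 0.02² + 0.39² + 0.02² + 0.05² = 0.2704 + 0.0004 + 0.1521 + 0.0004 + 0.0025 = 0.4258
B = 1 / 0.4258 = 2.34852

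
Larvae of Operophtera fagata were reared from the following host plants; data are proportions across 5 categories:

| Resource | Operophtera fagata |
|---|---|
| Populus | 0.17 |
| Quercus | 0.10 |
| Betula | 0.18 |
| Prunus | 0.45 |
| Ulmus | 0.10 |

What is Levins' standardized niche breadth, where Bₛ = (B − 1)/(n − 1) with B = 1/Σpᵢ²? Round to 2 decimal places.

0.63

Σpᵢ² = 0.17² + 0.10² + 0.18² + 0.45² + 0.10² = 0.0289 + 0.0100 + 0.0324 + 0.2025 + 0.0100 = 0.2838
B = 1 / 0.2838 = 3.5236
Bₛ = (B − 1)/(n − 1) = (3.5236 − 1)/(5 − 1) = 2.5236/4 = 0.6309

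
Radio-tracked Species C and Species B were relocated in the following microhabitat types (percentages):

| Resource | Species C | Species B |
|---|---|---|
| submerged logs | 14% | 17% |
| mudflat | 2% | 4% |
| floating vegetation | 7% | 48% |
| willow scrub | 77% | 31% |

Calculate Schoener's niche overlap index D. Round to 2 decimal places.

0.54

Convert percentages to proportions (divide by 100).
Σ|p₁ᵢ − p₂ᵢ| = 0.03 + 0.02 + 0.41 + 0.46 = 0.92
D = 1 − ½ × 0.92 = 1 − 0.460 = 0.5400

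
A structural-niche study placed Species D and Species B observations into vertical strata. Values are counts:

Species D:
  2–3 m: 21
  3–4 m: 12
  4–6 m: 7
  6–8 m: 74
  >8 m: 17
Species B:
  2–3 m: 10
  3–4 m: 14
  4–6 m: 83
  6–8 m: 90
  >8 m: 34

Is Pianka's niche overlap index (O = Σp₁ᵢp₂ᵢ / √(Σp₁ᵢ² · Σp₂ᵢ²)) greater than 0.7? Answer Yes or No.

Yes

Proportions for Species D (n=131): 21/131=0.1603, 12/131=0.0916, 7/131=0.0534, 74/131=0.5649, 17/131=0.1298
Proportions for Species B (n=231): 10/231=0.0433, 14/231=0.0606, 83/231=0.3593, 90/231=0.3896, 34/231=0.1472
Σ p₁ᵢp₂ᵢ = 0.006941 + 0.005551 + 0.019187 + 0.220085 + 0.019107 = 0.270871
Σp_1ᵢ² = 0.1603² + 0.0916² + 0.0534² + 0.5649² + 0.1298² = 0.025696 + 0.008391 + 0.002852 + 0.319112 + 0.016848 = 0.372899
Σp_2ᵢ² = 0.0433² + 0.0606² + 0.3593² + 0.3896² + 0.1472² = 0.001875 + 0.003672 + 0.129096 + 0.151788 + 0.021668 = 0.308099
O = 0.270871 / √(0.372899 × 0.308099) = 0.270871 / 0.3389540 = 0.7991
O = 0.7991 > 0.7 → Yes.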